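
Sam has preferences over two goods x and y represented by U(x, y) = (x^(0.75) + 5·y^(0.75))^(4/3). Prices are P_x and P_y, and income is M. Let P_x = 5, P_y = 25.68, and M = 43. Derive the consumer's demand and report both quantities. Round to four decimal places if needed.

From the CES first-order condition, (1/5)·(y/x)^(0.25) = P_x/P_y.
Solve for the ratio: y/x = [5·P_x/P_y]^(4).
Substitute y = (y/x)·x into the budget: x* = M/(P_x + P_y·(y/x)).
Numerically y/x = 0.898214, so x* = 43/(5 + 25.68·0.898214) = 1.5321 and y* = 0.898214·1.5321 = 1.3761.

x* = 1.5321, y* = 1.3761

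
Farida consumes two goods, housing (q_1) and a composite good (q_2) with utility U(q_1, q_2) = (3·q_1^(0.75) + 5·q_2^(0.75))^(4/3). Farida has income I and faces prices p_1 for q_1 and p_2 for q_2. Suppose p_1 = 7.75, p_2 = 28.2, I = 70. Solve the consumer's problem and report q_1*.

q_1* = 7.7854

Substitute q_2 = (q_2/q_1)·q_1 into the budget: q_1* = I/(p_1 + p_2·(q_2/q_1)).
Numerically q_2/q_1 = 0.044015, so q_1* = 70/(7.75 + 28.2·0.044015) = 7.7854.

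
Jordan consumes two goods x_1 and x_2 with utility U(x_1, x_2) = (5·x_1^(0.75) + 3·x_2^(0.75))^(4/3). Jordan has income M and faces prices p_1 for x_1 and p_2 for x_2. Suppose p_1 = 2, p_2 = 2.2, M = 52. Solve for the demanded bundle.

MRS = MU_x_1/MU_x_2 = (5/3)·(x_2/x_1)^(0.25). Set equal to p_1/p_2.
Solve for the ratio: x_2/x_1 = [(3/5)·p_1/p_2]^(4).
With the ratio pinned down, the budget gives x_1* = M/(p_1 + p_2·(x_2/x_1)) and x_2* = (x_2/x_1)·x_1*.
Numerically x_2/x_1 = 0.088519, so x_1* = 52/(2 + 2.2·0.088519) = 23.693 and x_2* = 0.088519·23.693 = 2.0973.

x_1* = 23.693, x_2* = 2.0973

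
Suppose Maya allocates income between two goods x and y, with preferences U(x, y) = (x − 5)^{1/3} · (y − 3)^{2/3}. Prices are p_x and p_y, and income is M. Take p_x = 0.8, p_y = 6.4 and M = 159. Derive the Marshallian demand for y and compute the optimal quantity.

This is Cobb-Douglas in (x−5, y−3): tangency gives 1/3·p_y·(y−3) = 2/3·p_x·(x−5).
Substituting into the budget: x* = 5 + 1/3·(M − 5·p_x − 3·p_y)/p_x, and y* = 3 + 2/3·(…)/p_y.
Discretionary income = 159 − 5·0.8 − 3·6.4 = 135.8; y* = 3 + 2/3·135.8/6.4 = 17.1458.

y* = 17.1458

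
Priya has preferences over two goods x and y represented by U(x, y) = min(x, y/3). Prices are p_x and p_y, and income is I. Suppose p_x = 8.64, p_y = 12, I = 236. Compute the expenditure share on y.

Leontief preferences: the optimum is at the kink where x/1 = y/3, i.e. y = 3·x.
Budget: p_x·x + p_y·3·x = I, so (p_x + 3·p_y)·x = I.
Demand: x*(p_x,p_y,I) = I/(p_x + 3·p_y), y* = 3·I/(p_x + 3·p_y).
Here 8.64 + 3·12 = 44.64, giving x* = 5.2867 and y* = 15.8602.
Expenditure on y: 12·15.8602 = 190.3226; share = 0.8065.

share on y = 0.8065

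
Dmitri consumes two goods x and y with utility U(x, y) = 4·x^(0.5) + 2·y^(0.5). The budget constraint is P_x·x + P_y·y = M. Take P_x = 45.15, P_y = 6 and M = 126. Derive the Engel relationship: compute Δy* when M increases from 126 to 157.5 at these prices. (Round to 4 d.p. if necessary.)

Substitute y = (y/x)·x into the budget: x* = M/(P_x + P_y·(y/x)).
Numerically y/x = 14.156406, so x* = 126/(45.15 + 6·14.156406) = 0.9686 and y* = 14.156406·0.9686 = 13.7115.
At M' = 157.5: y* = 17.1394. Change: 17.1394 − 13.7115 = 3.4279.

Δy* = 3.4279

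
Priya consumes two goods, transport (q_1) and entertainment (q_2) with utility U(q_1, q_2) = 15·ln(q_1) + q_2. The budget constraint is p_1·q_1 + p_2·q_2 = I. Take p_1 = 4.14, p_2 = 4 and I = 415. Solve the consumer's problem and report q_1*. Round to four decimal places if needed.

Set MRS = p_1/p_2: (15/q_1)/1 = p_1/p_2.
So q_1*(p_1,p_2) = 15·p_2/p_1, independent of income; and q_2* = (I − 15·p_2)/p_2.
At the given prices: q_1* = 15·4/4.14 = 14.4928.

q_1* = 14.4928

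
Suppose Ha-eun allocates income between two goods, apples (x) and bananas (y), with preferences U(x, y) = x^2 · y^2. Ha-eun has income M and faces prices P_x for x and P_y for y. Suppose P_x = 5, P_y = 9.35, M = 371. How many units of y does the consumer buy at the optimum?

y* = 19.8396

Demand: x*(P_x,P_y,M) = 0.5·M/P_x and y* = 0.5·M/P_y.
At P_x=5, P_y=9.35, M=371: y* = 0.5·371/9.35 = 19.8396.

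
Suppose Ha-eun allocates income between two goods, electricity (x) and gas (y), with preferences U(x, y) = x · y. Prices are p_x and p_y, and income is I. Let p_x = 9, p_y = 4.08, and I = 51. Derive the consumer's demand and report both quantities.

x* = 2.8333, y* = 6.25

Demand: x*(p_x,p_y,I) = 0.5·I/p_x and y* = 0.5·I/p_y.
At p_x=9, p_y=4.08, I=51: x* = 0.5·51/9 = 2.8333, y* = 6.25.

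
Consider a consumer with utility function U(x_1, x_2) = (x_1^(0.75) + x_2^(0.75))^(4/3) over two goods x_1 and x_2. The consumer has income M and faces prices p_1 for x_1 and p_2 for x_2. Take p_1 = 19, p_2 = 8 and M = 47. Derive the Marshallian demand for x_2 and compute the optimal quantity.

From the CES first-order condition, (x_2/x_1)^(0.25) = p_1/p_2.
Hence x_2/x_1 = (p_1/p_2)^(1/(0.25)), i.e. raised to the 4 power.
With the ratio pinned down, the budget gives x_1* = M/(p_1 + p_2·(x_2/x_1)) and x_2* = (x_2/x_1)·x_1*.
Numerically x_2/x_1 = 31.81665, so x_1* = 47/(19 + 8·31.81665) = 0.1718 and x_2* = 31.81665·0.1718 = 5.4669.

x_2* = 5.4669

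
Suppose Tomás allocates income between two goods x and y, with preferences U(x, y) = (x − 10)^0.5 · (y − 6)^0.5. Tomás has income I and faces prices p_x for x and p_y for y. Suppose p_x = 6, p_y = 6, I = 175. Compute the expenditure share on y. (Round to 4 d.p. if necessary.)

share on y = 0.4314

Discretionary income = 175 − 10·6 − 6·6 = 79; x* = 10 + 0.5·79/6 = 16.5833; y* = 6 + 0.5·79/6 = 12.5833.
Expenditure on y: 6·12.5833 = 75.5; share = 0.4314.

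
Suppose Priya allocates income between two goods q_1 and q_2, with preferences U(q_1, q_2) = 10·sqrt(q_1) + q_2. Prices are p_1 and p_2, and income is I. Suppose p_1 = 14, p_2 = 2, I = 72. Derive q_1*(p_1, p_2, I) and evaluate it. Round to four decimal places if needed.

q_1* = 0.5102

Plugging in: q_1* = (5·2/14)² = 0.5102.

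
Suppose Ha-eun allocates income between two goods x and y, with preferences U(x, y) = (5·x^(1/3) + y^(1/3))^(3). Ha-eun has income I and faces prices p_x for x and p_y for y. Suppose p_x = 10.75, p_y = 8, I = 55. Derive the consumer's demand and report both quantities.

From the CES first-order condition, 5·(y/x)^(2/3) = p_x/p_y.
Hence y/x = ((1/5)·p_x/p_y)^(1/(2/3)), i.e. raised to the 1.5 power.
With the ratio pinned down, the budget gives x* = I/(p_x + p_y·(y/x)) and y* = (y/x)·x*.
Numerically y/x = 0.139323, so x* = 55/(10.75 + 8·0.139323) = 4.6356 and y* = 0.139323·4.6356 = 0.6459.

x* = 4.6356, y* = 0.6459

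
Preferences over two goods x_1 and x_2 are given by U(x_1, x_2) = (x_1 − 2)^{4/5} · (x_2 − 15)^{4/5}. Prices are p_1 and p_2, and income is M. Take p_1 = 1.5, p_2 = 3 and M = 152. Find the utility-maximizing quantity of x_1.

MRS = (x_2−15)/(x_1−2). Tangency with p_1/p_2 gives x_2−15 = (p_1/p_2)·(x_1−2).
Substituting into the budget: x_1* = 2 + 0.5·(M − 2·p_1 − 15·p_2)/p_1, and x_2* = 15 + 0.5·(…)/p_2.
Discretionary income = 152 − 2·1.5 − 15·3 = 104; x_1* = 2 + 0.5·104/1.5 = 36.6667.

x_1* = 36.6667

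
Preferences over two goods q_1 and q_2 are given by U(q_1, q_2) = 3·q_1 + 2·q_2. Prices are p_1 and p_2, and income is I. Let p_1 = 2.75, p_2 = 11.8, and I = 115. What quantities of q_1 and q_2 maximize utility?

q_1* = 41.8182, q_2* = 0

Perfect substitutes: compare marginal utility per dollar. 3/p_1 vs 2/p_2 → 1.0909 vs 0.1695.
q_1 gives more utility per dollar, so spend all income on q_1: q_1* = I/p_1, q_2* = 0.
Numerically: q_1* = 41.8182, q_2* = 0.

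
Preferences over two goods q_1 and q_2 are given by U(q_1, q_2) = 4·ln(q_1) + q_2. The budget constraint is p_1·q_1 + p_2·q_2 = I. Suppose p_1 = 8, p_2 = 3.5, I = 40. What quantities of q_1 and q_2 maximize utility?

q_1* = 1.75, q_2* = 7.4286

MU_q_1 = 4/q_1, MU_q_2 = 1. Tangency: 4/q_1 = p_1/p_2.
So q_1*(p_1,p_2) = 4·p_2/p_1, independent of income; and q_2* = (I − 4·p_2)/p_2.
At the given prices: q_1* = 4·3.5/8 = 1.75, and q_2* = 7.4286.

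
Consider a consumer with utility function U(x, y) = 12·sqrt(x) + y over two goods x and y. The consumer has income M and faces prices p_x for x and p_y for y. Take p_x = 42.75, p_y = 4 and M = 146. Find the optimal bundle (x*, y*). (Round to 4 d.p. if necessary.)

Set MRS = p_x/p_y: 6·x^(−1/2) = p_x/p_y.
Thus x* = (6·p_y/p_x)² — independent of M — with the rest of income spent on y.
Plugging in: x* = (6·4/42.75)² = 0.3152, y* = 33.1316.

x* = 0.3152, y* = 33.1316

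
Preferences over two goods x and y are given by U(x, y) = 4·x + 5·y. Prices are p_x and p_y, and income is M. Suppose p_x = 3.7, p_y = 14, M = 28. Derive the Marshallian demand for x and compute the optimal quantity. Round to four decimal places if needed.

x* = 7.5676

Numerically: x* = 7.5676, y* = 0.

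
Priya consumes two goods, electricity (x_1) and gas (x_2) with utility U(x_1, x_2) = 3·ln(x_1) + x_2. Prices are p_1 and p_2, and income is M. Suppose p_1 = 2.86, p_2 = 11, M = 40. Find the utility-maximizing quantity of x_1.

x_1* = 11.5385

At the given prices: x_1* = 3·11/2.86 = 11.5385.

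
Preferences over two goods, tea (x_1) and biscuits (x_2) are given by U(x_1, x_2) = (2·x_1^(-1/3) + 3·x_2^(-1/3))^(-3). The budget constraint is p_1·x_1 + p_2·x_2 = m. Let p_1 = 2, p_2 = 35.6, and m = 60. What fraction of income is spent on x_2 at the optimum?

share on x_2 = 0.7357

MU_x_1 ∝ 2·x_1^(-4/3), MU_x_2 ∝ 3·x_2^(-4/3), so MRS = (2/3)·(x_2/x_1)^(4/3) = p_1/p_2.
Hence x_2/x_1 = ((3/2)·p_1/p_2)^(1/(4/3)), i.e. raised to the 0.75 power.
With the ratio pinned down, the budget gives x_1* = m/(p_1 + p_2·(x_2/x_1)) and x_2* = (x_2/x_1)·x_1*.
Numerically x_2/x_1 = 0.156406, so x_1* = 60/(2 + 35.6·0.156406) = 7.9281 and x_2* = 0.156406·7.9281 = 1.24.
Expenditure on x_2: 35.6·1.24 = 44.1439; share = 0.7357.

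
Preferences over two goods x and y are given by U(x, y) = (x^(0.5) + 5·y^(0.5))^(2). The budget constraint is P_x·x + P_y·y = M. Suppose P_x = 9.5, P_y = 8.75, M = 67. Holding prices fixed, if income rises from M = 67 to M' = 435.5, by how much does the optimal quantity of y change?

From the CES first-order condition, (1/5)·(y/x)^(0.5) = P_x/P_y.
Hence y/x = (5·P_x/P_y)^(1/(0.5)), i.e. raised to the 2 power.
With the ratio pinned down, the budget gives x* = M/(P_x + P_y·(y/x)) and y* = (y/x)·x*.
Numerically y/x = 29.469388, so x* = 67/(9.5 + 8.75·29.469388) = 0.2506 and y* = 29.469388·0.2506 = 7.3851.
At M' = 435.5: y* = 48.0029. Change: 48.0029 − 7.3851 = 40.6178.

Δy* = 40.6178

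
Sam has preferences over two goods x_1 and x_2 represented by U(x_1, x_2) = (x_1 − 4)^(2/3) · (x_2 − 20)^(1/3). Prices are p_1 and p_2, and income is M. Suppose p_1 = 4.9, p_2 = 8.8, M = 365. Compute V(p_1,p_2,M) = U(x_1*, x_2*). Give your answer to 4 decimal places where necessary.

V = 15.0494

After buying the subsistence bundle (4, 20), a share 2/3 of the remaining income goes to x_1: x_1* = 4 + 2/3·(M − 4p_1 − 20p_2)/p_1.
Discretionary income = 365 − 4·4.9 − 20·8.8 = 169.4; x_1* = 4 + 2/3·169.4/4.9 = 27.0476; x_2* = 20 + 1/3·169.4/8.8 = 26.4167.
Utility at the optimum: U(27.0476, 26.4167) = 15.0494.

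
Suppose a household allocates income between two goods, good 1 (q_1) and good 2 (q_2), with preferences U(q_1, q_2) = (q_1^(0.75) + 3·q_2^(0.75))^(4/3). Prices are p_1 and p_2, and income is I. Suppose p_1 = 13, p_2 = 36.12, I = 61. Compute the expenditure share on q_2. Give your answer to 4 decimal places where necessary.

share on q_2 = 0.7906

MU_q_1 ∝ q_1^(-0.25), MU_q_2 ∝ 3·q_2^(-0.25), so MRS = (1/3)·(q_2/q_1)^(0.25) = p_1/p_2.
Solve for the ratio: q_2/q_1 = [3·p_1/p_2]^(4).
Substitute q_2 = (q_2/q_1)·q_1 into the budget: q_1* = I/(p_1 + p_2·(q_2/q_1)).
Numerically q_2/q_1 = 1.35915, so q_1* = 61/(13 + 36.12·1.35915) = 0.9824 and q_2* = 1.35915·0.9824 = 1.3352.
Expenditure on q_2: 36.12·1.3352 = 48.2287; share = 0.7906.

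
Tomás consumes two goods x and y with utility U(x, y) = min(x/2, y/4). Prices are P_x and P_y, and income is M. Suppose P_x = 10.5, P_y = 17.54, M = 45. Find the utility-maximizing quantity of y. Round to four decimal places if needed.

y* = 1.9746

Leontief preferences: the optimum is at the kink where x/2 = y/4, i.e. y = 2·x.
Budget: P_x·x + P_y·2·x = M, so (2·P_x + 4·P_y)·x = 2·M.
Demand: x*(P_x,P_y,M) = 2·M/(2·P_x + 4·P_y), y* = 4·M/(2·P_x + 4·P_y).
Here 2·10.5 + 4·17.54 = 91.16, giving y* = 1.9746.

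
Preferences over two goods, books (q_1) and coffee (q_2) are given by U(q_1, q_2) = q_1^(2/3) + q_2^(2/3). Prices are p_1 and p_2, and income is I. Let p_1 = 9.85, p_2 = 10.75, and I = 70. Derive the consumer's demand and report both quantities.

MU_q_1 ∝ q_1^(-1/3), MU_q_2 ∝ q_2^(-1/3), so MRS = (q_2/q_1)^(1/3) = p_1/p_2.
Solve for the ratio: q_2/q_1 = [p_1/p_2]^(3).
Substitute q_2 = (q_2/q_1)·q_1 into the budget: q_1* = I/(p_1 + p_2·(q_2/q_1)).
Numerically q_2/q_1 = 0.769278, so q_1* = 70/(9.85 + 10.75·0.769278) = 3.8632 and q_2* = 0.769278·3.8632 = 2.9719.

q_1* = 3.8632, q_2* = 2.9719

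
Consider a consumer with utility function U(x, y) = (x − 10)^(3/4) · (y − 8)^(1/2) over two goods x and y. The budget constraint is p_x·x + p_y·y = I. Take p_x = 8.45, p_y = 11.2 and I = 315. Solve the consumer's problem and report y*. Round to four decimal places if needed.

This is Cobb-Douglas in (x−10, y−8): tangency gives 0.75·p_y·(y−8) = 0.5·p_x·(x−10).
After buying the subsistence bundle (10, 8), a share 0.6 of the remaining income goes to x: x* = 10 + 0.6·(I − 10p_x − 8p_y)/p_x.
Discretionary income = 315 − 10·8.45 − 8·11.2 = 140.9; y* = 8 + 0.4·140.9/11.2 = 13.0321.

y* = 13.0321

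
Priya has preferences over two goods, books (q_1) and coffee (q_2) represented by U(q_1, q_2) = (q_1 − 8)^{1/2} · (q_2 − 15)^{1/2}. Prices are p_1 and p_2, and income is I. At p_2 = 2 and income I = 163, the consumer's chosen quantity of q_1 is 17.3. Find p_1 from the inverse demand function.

p_1 = 5

This is Cobb-Douglas in (q_1−8, q_2−15): tangency gives 0.5·p_2·(q_2−15) = 0.5·p_1·(q_1−8).
Substituting into the budget: q_1* = 8 + 0.5·(I − 8·p_1 − 15·p_2)/p_1, and q_2* = 15 + 0.5·(…)/p_2.
Set q_1* = 17.3 in the demand function and solve for p_1: p_1 = 5.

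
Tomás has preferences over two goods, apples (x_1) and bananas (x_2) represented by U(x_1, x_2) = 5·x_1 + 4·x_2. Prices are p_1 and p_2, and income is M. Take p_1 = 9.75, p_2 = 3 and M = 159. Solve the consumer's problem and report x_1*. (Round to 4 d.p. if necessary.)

x_1* = 0

Perfect substitutes: compare marginal utility per dollar. 5/p_1 vs 4/p_2 → 0.5128 vs 1.3333.
x_2 gives more utility per dollar, so spend all income on x_2: x_2* = M/p_2, x_1* = 0.
Numerically: x_1* = 0, x_2* = 53.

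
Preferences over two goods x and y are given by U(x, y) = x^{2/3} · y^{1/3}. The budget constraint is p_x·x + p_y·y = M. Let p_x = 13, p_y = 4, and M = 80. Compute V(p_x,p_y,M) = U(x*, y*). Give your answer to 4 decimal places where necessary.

The MRS is 2·y/x. Set MRS = p_x/p_y.
So 2/3·p_y·y = 1/3·p_x·x; combined with the budget, a share 2/3 of income goes to x.
Demand: x*(p_x,p_y,M) = 2/3·M/p_x and y* = 1/3·M/p_y.
At p_x=13, p_y=4, M=80: x* = 2/3·80/13 = 4.1026, y* = 6.6667.
Utility at the optimum: U(4.1026, 6.6667) = 4.8233.

V = 4.8233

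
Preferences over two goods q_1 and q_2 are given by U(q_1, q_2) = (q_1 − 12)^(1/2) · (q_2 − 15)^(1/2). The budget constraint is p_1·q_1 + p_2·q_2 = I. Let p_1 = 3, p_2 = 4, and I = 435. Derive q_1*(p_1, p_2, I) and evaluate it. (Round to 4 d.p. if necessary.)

Substituting into the budget: q_1* = 12 + 0.5·(I − 12·p_1 − 15·p_2)/p_1, and q_2* = 15 + 0.5·(…)/p_2.
Discretionary income = 435 − 12·3 − 15·4 = 339; q_1* = 12 + 0.5·339/3 = 68.5.

q_1* = 68.5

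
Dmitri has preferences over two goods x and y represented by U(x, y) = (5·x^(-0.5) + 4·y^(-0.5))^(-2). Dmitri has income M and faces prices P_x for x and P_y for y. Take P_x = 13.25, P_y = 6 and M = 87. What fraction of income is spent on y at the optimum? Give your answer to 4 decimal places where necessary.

share on y = 0.3982

From the CES first-order condition, (5/4)·(y/x)^(1.5) = P_x/P_y.
Hence y/x = ((4/5)·P_x/P_y)^(1/(1.5)), i.e. raised to the 2/3 power.
With the ratio pinned down, the budget gives x* = M/(P_x + P_y·(y/x)) and y* = (y/x)·x*.
Numerically y/x = 1.461402, so x* = 87/(13.25 + 6·1.461402) = 3.9512 and y* = 1.461402·3.9512 = 5.7743.
Expenditure on y: 6·5.7743 = 34.6461; share = 0.3982.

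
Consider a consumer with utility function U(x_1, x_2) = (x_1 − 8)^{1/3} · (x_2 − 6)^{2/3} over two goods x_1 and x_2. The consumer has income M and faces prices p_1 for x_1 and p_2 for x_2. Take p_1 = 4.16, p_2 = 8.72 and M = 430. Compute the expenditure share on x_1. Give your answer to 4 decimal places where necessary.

Let x_1' = x_1−8, x_2' = x_2−6. MRS = (1/2)·x_2'/x_1' = p_1/p_2.
Substituting into the budget: x_1* = 8 + 1/3·(M − 8·p_1 − 6·p_2)/p_1, and x_2* = 6 + 2/3·(…)/p_2.
Discretionary income = 430 − 8·4.16 − 6·8.72 = 344.4; x_1* = 8 + 1/3·344.4/4.16 = 35.5962; x_2* = 6 + 2/3·344.4/8.72 = 32.3303.
Expenditure on x_1: 4.16·35.5962 = 148.08; share = 0.3444.

share on x_1 = 0.3444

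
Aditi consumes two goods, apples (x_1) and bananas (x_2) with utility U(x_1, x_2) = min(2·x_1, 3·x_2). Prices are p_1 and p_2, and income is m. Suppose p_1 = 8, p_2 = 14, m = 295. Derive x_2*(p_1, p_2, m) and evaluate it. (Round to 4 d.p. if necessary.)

Leontief preferences: the optimum is at the kink where x_1/3 = x_2/2, i.e. x_2 = (2/3)·x_1.
Budget: p_1·x_1 + p_2·(2/3)·x_1 = m, so (3·p_1 + 2·p_2)·x_1 = 3·m.
Demand: x_1*(p_1,p_2,m) = 3·m/(3·p_1 + 2·p_2), x_2* = 2·m/(3·p_1 + 2·p_2).
Here 3·8 + 2·14 = 52, giving x_2* = 11.3462.

x_2* = 11.3462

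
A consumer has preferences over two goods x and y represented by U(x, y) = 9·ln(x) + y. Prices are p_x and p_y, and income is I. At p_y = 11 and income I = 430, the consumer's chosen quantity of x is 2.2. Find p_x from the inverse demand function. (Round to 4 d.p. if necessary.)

p_x = 45

Set MRS = p_x/p_y: (9/x)/1 = p_x/p_y.
So x*(p_x,p_y) = 9·p_y/p_x, independent of income; and y* = (I − 9·p_y)/p_y.
Set x* = 2.2 in the demand function and solve for p_x: p_x = 45.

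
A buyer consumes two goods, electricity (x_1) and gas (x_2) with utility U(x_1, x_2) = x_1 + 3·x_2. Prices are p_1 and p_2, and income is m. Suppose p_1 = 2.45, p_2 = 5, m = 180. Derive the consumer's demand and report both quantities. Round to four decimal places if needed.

x_2 gives more utility per dollar, so spend all income on x_2: x_2* = m/p_2, x_1* = 0.
Numerically: x_1* = 0, x_2* = 36.

x_1* = 0, x_2* = 36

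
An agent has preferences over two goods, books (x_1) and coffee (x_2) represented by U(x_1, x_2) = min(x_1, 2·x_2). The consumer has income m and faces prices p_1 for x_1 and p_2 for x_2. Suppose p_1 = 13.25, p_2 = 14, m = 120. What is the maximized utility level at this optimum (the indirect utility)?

Leontief preferences: the optimum is at the kink where x_1/2 = x_2/1, i.e. x_2 = (1/2)·x_1.
Budget: p_1·x_1 + p_2·(1/2)·x_1 = m, so (2·p_1 + p_2)·x_1 = 2·m.
Demand: x_1*(p_1,p_2,m) = 2·m/(2·p_1 + p_2), x_2* = m/(2·p_1 + p_2).
Here 2·13.25 + 14 = 40.5, giving x_1* = 5.9259 and x_2* = 2.963.
Utility at the optimum: U(5.9259, 2.963) = 5.9259.

V = 5.9259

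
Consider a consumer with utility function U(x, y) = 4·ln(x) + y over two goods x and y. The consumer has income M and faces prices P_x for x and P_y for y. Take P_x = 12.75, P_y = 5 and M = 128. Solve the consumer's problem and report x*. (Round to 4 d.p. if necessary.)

Set MRS = P_x/P_y: (4/x)/1 = P_x/P_y.
So x*(P_x,P_y) = 4·P_y/P_x, independent of income; and y* = (M − 4·P_y)/P_y.
At the given prices: x* = 4·5/12.75 = 1.5686.

x* = 1.5686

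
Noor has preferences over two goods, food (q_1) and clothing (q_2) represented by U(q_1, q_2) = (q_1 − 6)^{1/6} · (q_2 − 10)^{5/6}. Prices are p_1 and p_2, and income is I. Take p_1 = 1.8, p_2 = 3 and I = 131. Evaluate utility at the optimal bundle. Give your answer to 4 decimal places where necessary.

Let q_1' = q_1−6, q_2' = q_2−10. MRS = (1/5)·q_2'/q_1' = p_1/p_2.
Substituting into the budget: q_1* = 6 + 1/6·(I − 6·p_1 − 10·p_2)/p_1, and q_2* = 10 + 5/6·(…)/p_2.
Discretionary income = 131 − 6·1.8 − 10·3 = 90.2; q_1* = 6 + 1/6·90.2/1.8 = 14.3519; q_2* = 10 + 5/6·90.2/3 = 35.0556.
Utility at the optimum: U(14.3519, 35.0556) = 20.8633.

V = 20.8633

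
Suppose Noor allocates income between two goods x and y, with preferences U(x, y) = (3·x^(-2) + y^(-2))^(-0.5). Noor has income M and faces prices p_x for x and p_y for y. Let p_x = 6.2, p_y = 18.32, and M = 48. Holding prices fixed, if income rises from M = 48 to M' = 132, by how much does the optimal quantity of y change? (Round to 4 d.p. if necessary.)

Δy* = 2.6965

Substitute y = (y/x)·x into the budget: x* = M/(p_x + p_y·(y/x)).
Numerically y/x = 0.483187, so x* = 48/(6.2 + 18.32·0.483187) = 3.1889 and y* = 0.483187·3.1889 = 1.5409.
At M' = 132: y* = 4.2374. Change: 4.2374 − 1.5409 = 2.6965.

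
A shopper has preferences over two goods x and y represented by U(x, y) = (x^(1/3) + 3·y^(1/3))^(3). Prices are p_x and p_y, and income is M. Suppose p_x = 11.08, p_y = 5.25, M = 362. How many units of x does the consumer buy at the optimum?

x* = 3.8218

From the CES first-order condition, (1/3)·(y/x)^(2/3) = p_x/p_y.
Hence y/x = (3·p_x/p_y)^(1/(2/3)), i.e. raised to the 1.5 power.
With the ratio pinned down, the budget gives x* = M/(p_x + p_y·(y/x)) and y* = (y/x)·x*.
Numerically y/x = 15.93135, so x* = 362/(11.08 + 5.25·15.93135) = 3.8218.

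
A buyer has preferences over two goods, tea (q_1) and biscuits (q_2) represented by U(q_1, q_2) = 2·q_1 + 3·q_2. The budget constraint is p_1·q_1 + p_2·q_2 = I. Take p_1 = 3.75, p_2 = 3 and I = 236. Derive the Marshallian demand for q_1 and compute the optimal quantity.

q_1* = 0

Linear utility — the consumer picks whichever good has higher MU/price: 2/3.75 = 0.5333 vs 3/3 = 1.
q_2 gives more utility per dollar, so spend all income on q_2: q_2* = I/p_2, q_1* = 0.
Numerically: q_1* = 0, q_2* = 78.6667.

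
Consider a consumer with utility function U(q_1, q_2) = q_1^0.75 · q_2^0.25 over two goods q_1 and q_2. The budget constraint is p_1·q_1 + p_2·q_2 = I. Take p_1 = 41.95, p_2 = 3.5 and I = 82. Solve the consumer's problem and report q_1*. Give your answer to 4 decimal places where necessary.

Tangency: MRS = 3·q_2/q_1 = p_1/p_2.
So 0.75·p_2·q_2 = 0.25·p_1·q_1; combined with the budget, a share 0.75 of income goes to q_1.
Demand: q_1*(p_1,p_2,I) = 0.75·I/p_1 and q_2* = 0.25·I/p_2.
At p_1=41.95, p_2=3.5, I=82: q_1* = 0.75·82/41.95 = 1.466.

q_1* = 1.466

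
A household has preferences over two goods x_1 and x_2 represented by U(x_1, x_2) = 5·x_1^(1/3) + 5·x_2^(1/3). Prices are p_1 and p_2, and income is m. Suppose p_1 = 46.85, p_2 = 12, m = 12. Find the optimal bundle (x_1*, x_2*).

MRS = MU_x_1/MU_x_2 = (x_2/x_1)^(2/3). Set equal to p_1/p_2.
Hence x_2/x_1 = (p_1/p_2)^(1/(2/3)), i.e. raised to the 1.5 power.
Substitute x_2 = (x_2/x_1)·x_1 into the budget: x_1* = m/(p_1 + p_2·(x_2/x_1)).
Numerically x_2/x_1 = 7.714229, so x_1* = 12/(46.85 + 12·7.714229) = 0.0861 and x_2* = 7.714229·0.0861 = 0.664.

x_1* = 0.0861, x_2* = 0.664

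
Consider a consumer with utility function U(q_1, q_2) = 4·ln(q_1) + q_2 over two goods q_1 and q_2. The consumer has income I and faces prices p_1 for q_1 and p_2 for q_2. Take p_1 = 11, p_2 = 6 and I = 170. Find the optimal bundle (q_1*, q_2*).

MU_q_1 = 4/q_1, MU_q_2 = 1. Tangency: 4/q_1 = p_1/p_2.
So q_1*(p_1,p_2) = 4·p_2/p_1, independent of income; and q_2* = (I − 4·p_2)/p_2.
At the given prices: q_1* = 4·6/11 = 2.1818, and q_2* = 24.3333.

q_1* = 2.1818, q_2* = 24.3333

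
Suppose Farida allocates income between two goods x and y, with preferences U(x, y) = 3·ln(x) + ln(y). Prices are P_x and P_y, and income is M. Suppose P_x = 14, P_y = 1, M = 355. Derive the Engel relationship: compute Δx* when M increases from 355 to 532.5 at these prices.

Tangency: MRS = 3·y/x = P_x/P_y.
So 3·P_y·y = P_x·x; combined with the budget, a share 0.75 of income goes to x.
Demand: x*(P_x,P_y,M) = 0.75·M/P_x and y* = 0.25·M/P_y.
At P_x=14, P_y=1, M=355: x* = 0.75·355/14 = 19.0179.
At M' = 532.5: x* = 28.5268. Change: 28.5268 − 19.0179 = 9.5089.

Δx* = 9.5089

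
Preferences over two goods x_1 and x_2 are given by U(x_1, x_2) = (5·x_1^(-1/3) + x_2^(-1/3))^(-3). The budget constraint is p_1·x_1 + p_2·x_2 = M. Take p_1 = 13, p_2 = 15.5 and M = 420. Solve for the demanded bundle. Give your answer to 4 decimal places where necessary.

From the CES first-order condition, 5·(x_2/x_1)^(4/3) = p_1/p_2.
Hence x_2/x_1 = ((1/5)·p_1/p_2)^(1/(4/3)), i.e. raised to the 0.75 power.
Substitute x_2 = (x_2/x_1)·x_1 into the budget: x_1* = M/(p_1 + p_2·(x_2/x_1)).
Numerically x_2/x_1 = 0.262109, so x_1* = 420/(13 + 15.5·0.262109) = 24.6151 and x_2* = 0.262109·24.6151 = 6.4518.

x_1* = 24.6151, x_2* = 6.4518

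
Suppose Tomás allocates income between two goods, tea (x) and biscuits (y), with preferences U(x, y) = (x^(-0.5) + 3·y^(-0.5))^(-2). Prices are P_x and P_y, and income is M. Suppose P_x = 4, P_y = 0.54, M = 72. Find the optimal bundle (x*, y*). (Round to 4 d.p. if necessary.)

x* = 8.708, y* = 68.8297

MU_x ∝ x^(-1.5), MU_y ∝ 3·y^(-1.5), so MRS = (1/3)·(y/x)^(1.5) = P_x/P_y.
Solve for the ratio: y/x = [3·P_x/P_y]^(2/3).
With the ratio pinned down, the budget gives x* = M/(P_x + P_y·(y/x)) and y* = (y/x)·x*.
Numerically y/x = 7.904207, so x* = 72/(4 + 0.54·7.904207) = 8.708 and y* = 7.904207·8.708 = 68.8297.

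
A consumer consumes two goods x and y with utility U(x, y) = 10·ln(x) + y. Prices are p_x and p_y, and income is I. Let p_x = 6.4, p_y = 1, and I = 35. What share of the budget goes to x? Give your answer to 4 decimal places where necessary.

At the given prices: x* = 10·1/6.4 = 1.5625, and y* = 25.
Expenditure on x: 6.4·1.5625 = 10; share = 0.2857.

share on x = 0.2857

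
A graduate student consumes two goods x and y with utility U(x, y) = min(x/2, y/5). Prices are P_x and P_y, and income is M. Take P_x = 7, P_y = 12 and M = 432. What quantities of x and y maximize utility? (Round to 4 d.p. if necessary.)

x* = 11.6757, y* = 29.1892

Demand: x*(P_x,P_y,M) = 2·M/(2·P_x + 5·P_y), y* = 5·M/(2·P_x + 5·P_y).
Here 2·7 + 5·12 = 74, giving x* = 11.6757 and y* = 29.1892.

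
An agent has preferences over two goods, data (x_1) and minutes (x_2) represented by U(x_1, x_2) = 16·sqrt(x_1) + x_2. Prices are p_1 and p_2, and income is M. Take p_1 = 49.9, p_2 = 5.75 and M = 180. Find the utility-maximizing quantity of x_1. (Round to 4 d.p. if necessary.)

x_1* = 0.8498

Set MRS = p_1/p_2: 8·x_1^(−1/2) = p_1/p_2.
Thus x_1* = (8·p_2/p_1)² — independent of M — with the rest of income spent on x_2.
Plugging in: x_1* = (8·5.75/49.9)² = 0.8498.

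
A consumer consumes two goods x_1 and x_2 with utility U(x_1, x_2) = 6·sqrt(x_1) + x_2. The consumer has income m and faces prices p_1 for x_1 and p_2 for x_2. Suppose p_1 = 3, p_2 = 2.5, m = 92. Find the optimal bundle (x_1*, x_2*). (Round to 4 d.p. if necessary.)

Utility is quasi-linear in x_2; the FOC for x_1 is 3/√x_1 = p_1/p_2.
Solve: √x_1 = 3·p_2/p_1, so x_1*(p_1,p_2) = (3·p_2/p_1)², and x_2* = (m − p_1·x_1*)/p_2.
Plugging in: x_1* = (3·2.5/3)² = 6.25, x_2* = 29.3.

x_1* = 6.25, x_2* = 29.3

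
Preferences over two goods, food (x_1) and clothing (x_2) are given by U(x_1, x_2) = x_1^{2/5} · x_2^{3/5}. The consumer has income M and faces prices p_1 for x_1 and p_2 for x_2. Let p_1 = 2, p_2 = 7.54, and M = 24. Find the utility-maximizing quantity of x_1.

The MRS is (2/3)·x_2/x_1. Set MRS = p_1/p_2.
So 0.4·p_2·x_2 = 0.6·p_1·x_1; combined with the budget, a share 0.4 of income goes to x_1.
Demand: x_1*(p_1,p_2,M) = 0.4·M/p_1 and x_2* = 0.6·M/p_2.
At p_1=2, p_2=7.54, M=24: x_1* = 0.4·24/2 = 4.8.

x_1* = 4.8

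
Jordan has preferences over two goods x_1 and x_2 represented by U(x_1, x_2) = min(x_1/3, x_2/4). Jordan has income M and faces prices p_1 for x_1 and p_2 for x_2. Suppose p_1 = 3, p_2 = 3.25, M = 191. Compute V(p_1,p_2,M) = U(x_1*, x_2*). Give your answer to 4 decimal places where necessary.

Leontief preferences: the optimum is at the kink where x_1/3 = x_2/4, i.e. x_2 = (4/3)·x_1.
Budget: p_1·x_1 + p_2·(4/3)·x_1 = M, so (3·p_1 + 4·p_2)·x_1 = 3·M.
Demand: x_1*(p_1,p_2,M) = 3·M/(3·p_1 + 4·p_2), x_2* = 4·M/(3·p_1 + 4·p_2).
Here 3·3 + 4·3.25 = 22, giving x_1* = 26.0455 and x_2* = 34.7273.
Utility at the optimum: U(26.0455, 34.7273) = 8.6818.

V = 8.6818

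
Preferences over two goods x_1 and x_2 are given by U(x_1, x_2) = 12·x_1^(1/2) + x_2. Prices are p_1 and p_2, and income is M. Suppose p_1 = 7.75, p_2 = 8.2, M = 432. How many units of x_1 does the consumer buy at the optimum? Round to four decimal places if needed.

x_1* = 40.302

Thus x_1* = (6·p_2/p_1)² — independent of M — with the rest of income spent on x_2.
Plugging in: x_1* = (6·8.2/7.75)² = 40.302.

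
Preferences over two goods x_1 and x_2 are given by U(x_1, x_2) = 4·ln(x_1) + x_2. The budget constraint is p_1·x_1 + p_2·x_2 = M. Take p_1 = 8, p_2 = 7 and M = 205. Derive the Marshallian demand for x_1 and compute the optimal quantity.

So x_1*(p_1,p_2) = 4·p_2/p_1, independent of income; and x_2* = (M − 4·p_2)/p_2.
At the given prices: x_1* = 4·7/8 = 3.5.

x_1* = 3.5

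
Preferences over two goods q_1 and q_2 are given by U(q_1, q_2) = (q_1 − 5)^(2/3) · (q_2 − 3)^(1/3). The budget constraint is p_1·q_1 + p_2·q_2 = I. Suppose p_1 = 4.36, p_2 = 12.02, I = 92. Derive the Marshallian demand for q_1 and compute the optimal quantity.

MRS = 2·(q_2−3)/(q_1−5). Tangency with p_1/p_2 gives q_2−3 = (1/2)·(p_1/p_2)·(q_1−5).
After buying the subsistence bundle (5, 3), a share 2/3 of the remaining income goes to q_1: q_1* = 5 + 2/3·(I − 5p_1 − 3p_2)/p_1.
Discretionary income = 92 − 5·4.36 − 3·12.02 = 34.14; q_1* = 5 + 2/3·34.14/4.36 = 10.2202.

q_1* = 10.2202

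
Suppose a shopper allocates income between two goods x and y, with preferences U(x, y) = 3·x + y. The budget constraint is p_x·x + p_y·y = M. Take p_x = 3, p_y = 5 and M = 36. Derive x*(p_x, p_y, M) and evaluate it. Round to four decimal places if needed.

x* = 12

x gives more utility per dollar, so spend all income on x: x* = M/p_x, y* = 0.
Numerically: x* = 12, y* = 0.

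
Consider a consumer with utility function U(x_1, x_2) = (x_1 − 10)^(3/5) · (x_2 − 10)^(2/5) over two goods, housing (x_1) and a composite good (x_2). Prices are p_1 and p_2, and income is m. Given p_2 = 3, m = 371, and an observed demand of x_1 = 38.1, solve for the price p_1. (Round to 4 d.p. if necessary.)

p_1 = 6

Let x_1' = x_1−10, x_2' = x_2−10. MRS = (3/2)·x_2'/x_1' = p_1/p_2.
Substituting into the budget: x_1* = 10 + 0.6·(m − 10·p_1 − 10·p_2)/p_1, and x_2* = 10 + 0.4·(…)/p_2.
Set x_1* = 38.1 in the demand function and solve for p_1: p_1 = 6.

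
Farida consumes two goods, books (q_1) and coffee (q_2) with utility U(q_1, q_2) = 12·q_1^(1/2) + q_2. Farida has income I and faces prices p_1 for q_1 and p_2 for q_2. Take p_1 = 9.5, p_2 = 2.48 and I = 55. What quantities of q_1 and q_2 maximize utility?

Solve: √q_1 = 6·p_2/p_1, so q_1*(p_1,p_2) = (6·p_2/p_1)², and q_2* = (I − p_1·q_1*)/p_2.
Plugging in: q_1* = (6·2.48/9.5)² = 2.4533, q_2* = 12.7795.

q_1* = 2.4533, q_2* = 12.7795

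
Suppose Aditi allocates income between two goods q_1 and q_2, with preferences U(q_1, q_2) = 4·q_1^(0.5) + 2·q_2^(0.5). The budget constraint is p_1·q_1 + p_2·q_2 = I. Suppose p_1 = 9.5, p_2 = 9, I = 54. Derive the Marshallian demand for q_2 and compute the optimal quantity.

q_2* = 1.2527

Substitute q_2 = (q_2/q_1)·q_1 into the budget: q_1* = I/(p_1 + p_2·(q_2/q_1)).
Numerically q_2/q_1 = 0.278549, so q_1* = 54/(9.5 + 9·0.278549) = 4.4974 and q_2* = 0.278549·4.4974 = 1.2527.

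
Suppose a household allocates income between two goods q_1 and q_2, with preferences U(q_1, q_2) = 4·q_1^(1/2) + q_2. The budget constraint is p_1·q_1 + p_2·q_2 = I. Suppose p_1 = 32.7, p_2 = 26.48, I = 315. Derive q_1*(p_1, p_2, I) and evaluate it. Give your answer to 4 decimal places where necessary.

q_1* = 2.623

MU_q_1 = 2/√q_1, MU_q_2 = 1. Tangency: 2/√q_1 = p_1/p_2.
Thus q_1* = (2·p_2/p_1)² — independent of I — with the rest of income spent on q_2.
Plugging in: q_1* = (2·26.48/32.7)² = 2.623.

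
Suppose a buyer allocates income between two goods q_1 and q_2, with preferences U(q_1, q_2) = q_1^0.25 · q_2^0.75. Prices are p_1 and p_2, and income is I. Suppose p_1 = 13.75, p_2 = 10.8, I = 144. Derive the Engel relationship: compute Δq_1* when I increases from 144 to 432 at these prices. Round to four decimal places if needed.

Δq_1* = 5.2364

At p_1=13.75, p_2=10.8, I=144: q_1* = 0.25·144/13.75 = 2.6182.
At I' = 432: q_1* = 7.8545. Change: 7.8545 − 2.6182 = 5.2364.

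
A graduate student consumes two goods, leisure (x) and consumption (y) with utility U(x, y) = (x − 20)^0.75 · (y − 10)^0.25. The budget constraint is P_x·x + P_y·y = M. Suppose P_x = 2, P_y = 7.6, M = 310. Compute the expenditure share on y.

MRS = 3·(y−10)/(x−20). Tangency with P_x/P_y gives y−10 = (1/3)·(P_x/P_y)·(x−20).
After buying the subsistence bundle (20, 10), a share 0.75 of the remaining income goes to x: x* = 20 + 0.75·(M − 20P_x − 10P_y)/P_x.
Discretionary income = 310 − 20·2 − 10·7.6 = 194; x* = 20 + 0.75·194/2 = 92.75; y* = 10 + 0.25·194/7.6 = 16.3816.
Expenditure on y: 7.6·16.3816 = 124.5; share = 0.4016.

share on y = 0.4016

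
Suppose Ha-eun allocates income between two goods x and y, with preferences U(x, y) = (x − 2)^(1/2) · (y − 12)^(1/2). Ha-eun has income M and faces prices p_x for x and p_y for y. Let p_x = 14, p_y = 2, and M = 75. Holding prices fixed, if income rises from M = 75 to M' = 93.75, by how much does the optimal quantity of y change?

Δy* = 4.6875

MRS = (y−12)/(x−2). Tangency with p_x/p_y gives y−12 = (p_x/p_y)·(x−2).
Substituting into the budget: x* = 2 + 0.5·(M − 2·p_x − 12·p_y)/p_x, and y* = 12 + 0.5·(…)/p_y.
Discretionary income = 75 − 2·14 − 12·2 = 23; y* = 12 + 0.5·23/2 = 17.75.
At M' = 93.75: y* = 22.4375. Change: 22.4375 − 17.75 = 4.6875.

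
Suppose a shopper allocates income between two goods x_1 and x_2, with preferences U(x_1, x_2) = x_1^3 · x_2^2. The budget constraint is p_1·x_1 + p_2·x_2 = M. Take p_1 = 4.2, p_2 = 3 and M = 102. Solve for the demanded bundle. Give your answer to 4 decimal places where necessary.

Demand: x_1*(p_1,p_2,M) = 0.6·M/p_1 and x_2* = 0.4·M/p_2.
At p_1=4.2, p_2=3, M=102: x_1* = 0.6·102/4.2 = 14.5714, x_2* = 13.6.

x_1* = 14.5714, x_2* = 13.6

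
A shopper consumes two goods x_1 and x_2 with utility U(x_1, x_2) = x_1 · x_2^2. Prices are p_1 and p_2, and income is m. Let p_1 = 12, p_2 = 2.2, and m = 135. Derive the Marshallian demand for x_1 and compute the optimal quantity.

x_1* = 3.75

MU_x_1/MU_x_2 = (x_2)/(2·x_1); tangency sets this equal to p_1/p_2.
Rearranging, p_2·x_2 = 2·p_1·x_1. Substituting into the budget gives p_1·x_1·(1 + 2) = m.
Demand: x_1*(p_1,p_2,m) = 1/3·m/p_1 and x_2* = 2/3·m/p_2.
At p_1=12, p_2=2.2, m=135: x_1* = 1/3·135/12 = 3.75.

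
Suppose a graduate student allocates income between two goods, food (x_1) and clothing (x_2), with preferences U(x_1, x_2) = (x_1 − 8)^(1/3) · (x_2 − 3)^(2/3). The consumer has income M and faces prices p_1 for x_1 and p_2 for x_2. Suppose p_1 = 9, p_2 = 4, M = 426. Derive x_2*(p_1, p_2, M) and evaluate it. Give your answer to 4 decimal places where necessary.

MRS = (1/2)·(x_2−3)/(x_1−8). Tangency with p_1/p_2 gives x_2−3 = 2·(p_1/p_2)·(x_1−8).
Substituting into the budget: x_1* = 8 + 1/3·(M − 8·p_1 − 3·p_2)/p_1, and x_2* = 3 + 2/3·(…)/p_2.
Discretionary income = 426 − 8·9 − 3·4 = 342; x_2* = 3 + 2/3·342/4 = 60.

x_2* = 60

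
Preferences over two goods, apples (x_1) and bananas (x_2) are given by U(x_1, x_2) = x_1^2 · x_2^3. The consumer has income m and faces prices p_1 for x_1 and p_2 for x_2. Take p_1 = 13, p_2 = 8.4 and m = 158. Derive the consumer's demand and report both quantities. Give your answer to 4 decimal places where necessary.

x_1* = 4.8615, x_2* = 11.2857

MU_x_1/MU_x_2 = (2·x_2)/(3·x_1); tangency sets this equal to p_1/p_2.
So 2·p_2·x_2 = 3·p_1·x_1; combined with the budget, a share 0.4 of income goes to x_1.
Demand: x_1*(p_1,p_2,m) = 0.4·m/p_1 and x_2* = 0.6·m/p_2.
At p_1=13, p_2=8.4, m=158: x_1* = 0.4·158/13 = 4.8615, x_2* = 11.2857.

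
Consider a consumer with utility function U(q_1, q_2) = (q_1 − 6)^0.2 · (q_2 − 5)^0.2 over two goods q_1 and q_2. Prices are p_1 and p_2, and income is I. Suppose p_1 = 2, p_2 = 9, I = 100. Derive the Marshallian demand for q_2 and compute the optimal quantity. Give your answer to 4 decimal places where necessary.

q_2* = 7.3889

This is Cobb-Douglas in (q_1−6, q_2−5): tangency gives 0.2·p_2·(q_2−5) = 0.2·p_1·(q_1−6).
Substituting into the budget: q_1* = 6 + 0.5·(I − 6·p_1 − 5·p_2)/p_1, and q_2* = 5 + 0.5·(…)/p_2.
Discretionary income = 100 − 6·2 − 5·9 = 43; q_2* = 5 + 0.5·43/9 = 7.3889.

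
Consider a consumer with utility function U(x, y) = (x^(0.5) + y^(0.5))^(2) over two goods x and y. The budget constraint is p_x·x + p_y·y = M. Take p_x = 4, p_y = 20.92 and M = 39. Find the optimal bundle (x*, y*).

x* = 8.185, y* = 0.2992

From the CES first-order condition, (y/x)^(0.5) = p_x/p_y.
Hence y/x = (p_x/p_y)^(1/(0.5)), i.e. raised to the 2 power.
With the ratio pinned down, the budget gives x* = M/(p_x + p_y·(y/x)) and y* = (y/x)·x*.
Numerically y/x = 0.036559, so x* = 39/(4 + 20.92·0.036559) = 8.185 and y* = 0.036559·8.185 = 0.2992.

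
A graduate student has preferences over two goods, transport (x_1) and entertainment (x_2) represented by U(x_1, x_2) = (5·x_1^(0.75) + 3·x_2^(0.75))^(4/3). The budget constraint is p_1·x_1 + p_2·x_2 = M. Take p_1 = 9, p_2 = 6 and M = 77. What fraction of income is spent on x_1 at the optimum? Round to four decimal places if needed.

From the CES first-order condition, (5/3)·(x_2/x_1)^(0.25) = p_1/p_2.
Solve for the ratio: x_2/x_1 = [(3/5)·p_1/p_2]^(4).
Substitute x_2 = (x_2/x_1)·x_1 into the budget: x_1* = M/(p_1 + p_2·(x_2/x_1)).
Numerically x_2/x_1 = 0.6561, so x_1* = 77/(9 + 6·0.6561) = 5.9521 and x_2* = 0.6561·5.9521 = 3.9052.
Expenditure on x_1: 9·5.9521 = 53.5689; share = 0.6957.

share on x_1 = 0.6957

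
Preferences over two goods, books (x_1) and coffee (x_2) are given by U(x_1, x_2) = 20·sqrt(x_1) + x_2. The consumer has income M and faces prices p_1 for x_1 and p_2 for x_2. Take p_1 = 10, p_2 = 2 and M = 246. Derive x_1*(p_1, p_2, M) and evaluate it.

x_1* = 4

Solve: √x_1 = 10·p_2/p_1, so x_1*(p_1,p_2) = (10·p_2/p_1)², and x_2* = (M − p_1·x_1*)/p_2.
Plugging in: x_1* = (10·2/10)² = 4.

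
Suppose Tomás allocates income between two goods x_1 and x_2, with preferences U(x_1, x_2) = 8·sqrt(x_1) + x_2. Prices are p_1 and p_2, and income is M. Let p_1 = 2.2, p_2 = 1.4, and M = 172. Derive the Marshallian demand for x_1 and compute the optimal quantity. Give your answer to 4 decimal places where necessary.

x_1* = 6.4793

Set MRS = p_1/p_2: 4·x_1^(−1/2) = p_1/p_2.
Thus x_1* = (4·p_2/p_1)² — independent of M — with the rest of income spent on x_2.
Plugging in: x_1* = (4·1.4/2.2)² = 6.4793.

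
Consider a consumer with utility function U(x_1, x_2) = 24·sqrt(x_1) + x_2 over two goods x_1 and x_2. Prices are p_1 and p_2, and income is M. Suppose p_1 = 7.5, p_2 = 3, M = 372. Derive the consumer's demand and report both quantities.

x_1* = 23.04, x_2* = 66.4

MU_x_1 = 12/√x_1, MU_x_2 = 1. Tangency: 12/√x_1 = p_1/p_2.
Solve: √x_1 = 12·p_2/p_1, so x_1*(p_1,p_2) = (12·p_2/p_1)², and x_2* = (M − p_1·x_1*)/p_2.
Plugging in: x_1* = (12·3/7.5)² = 23.04, x_2* = 66.4.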